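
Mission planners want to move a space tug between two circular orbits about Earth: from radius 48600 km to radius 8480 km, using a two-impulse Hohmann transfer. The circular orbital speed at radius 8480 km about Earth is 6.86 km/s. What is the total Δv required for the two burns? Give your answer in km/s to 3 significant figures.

Δv = 3.40 km/s

From the circular-orbit relation v² = μ/r at r = 8480 km: μ = v²r = (6.86)² × 8480 = 3.99065×10^5 km³/s².
The Hohmann ellipse has a_t = (r₁ + r₂)/2 = 28540 km.
At r₁ the circular-orbit speed is v₁ = √(μ/r₁) = 2.8655 km/s.
Transfer-orbit speed at r₁ (vis-viva): v_a = √[μ(2/r₁ − 1/a_t)] = 1.5620 km/s.
First burn Δv₁ = |v_a − v₁| = 1.3035 km/s.
At r₂, v₂ = √(μ/r₂) = 6.8600 km/s.
Transfer-orbit speed at r₂: v_p = √[μ(2/r₂ − 1/a_t)] = 8.9519 km/s.
Second burn Δv₂ = |v₂ − v_p| = 2.0919 km/s.
Δv = Δv₁ + Δv₂ = 1.3035 + 2.0919 = 3.395 km/s.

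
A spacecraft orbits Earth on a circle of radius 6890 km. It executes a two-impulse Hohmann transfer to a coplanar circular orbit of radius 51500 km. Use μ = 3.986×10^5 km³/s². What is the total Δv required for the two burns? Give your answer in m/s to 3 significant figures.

Δv = 3930 m/s

The Hohmann ellipse has a_t = (r₁ + r₂)/2 = 29195 km.
Circular speed at r₁: v₁ = √(μ/r₁) = √(3.986×10^5/6890) = 7.6060 km/s.
Transfer-orbit speed at r₁ (vis-viva equation): v_p = √[μ(2/r₁ − 1/a_t)] = 10.102 km/s.
First burn Δv₁ = |v_p − v₁| = 2.496 km/s.
At r₂, v₂ = √(μ/r₂) = 2.7821 km/s.
Transfer-orbit speed at r₂: v_a = √[μ(2/r₂ − 1/a_t)] = 1.3515 km/s.
Second burn Δv₂ = |v₂ − v_a| = 1.431 km/s.
Total Δv = Δv₁ + Δv₂ = 3.927 km/s.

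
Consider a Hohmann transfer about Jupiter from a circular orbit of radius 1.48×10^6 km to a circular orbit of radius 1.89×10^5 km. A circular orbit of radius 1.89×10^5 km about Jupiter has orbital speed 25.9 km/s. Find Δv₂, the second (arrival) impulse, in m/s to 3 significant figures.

From the circular-orbit relation v² = μ/r at r = 1.89×10^5 km: μ = v²r = (25.9)² × 1.89×10^5 = 1.26783×10^8 km³/s².
Transfer-ellipse semi-major axis a_t = (r₁ + r₂)/2 = (1.480×10^6 + 1.890×10^5)/2 = 8.345×10^5 km.
On the circular orbit at r = 1.890×10^5 km, v_c = √(μ/r) = 25.900 km/s.
Transfer-orbit speed at the same r (vis-viva, a = a_t): v_t = √[μ(2/r − 1/a_t)] = 34.492 km/s.
Δv₂ = |v_t − v_c| = |34.492 − 25.900| = 8.592 km/s.

Δv₂ = 8590 m/s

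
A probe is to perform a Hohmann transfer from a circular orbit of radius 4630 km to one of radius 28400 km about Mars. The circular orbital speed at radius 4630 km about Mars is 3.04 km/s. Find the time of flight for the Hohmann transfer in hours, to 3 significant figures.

From the circular-orbit relation v² = μ/r at r = 4630 km: μ = v²r = (3.04)² × 4630 = 42788.6 km³/s².
The Hohmann ellipse has a_t = (r₁ + r₂)/2 = 16515 km.
Half the transfer-orbit period gives t = π√(a_t³/μ) = 32230 s.
Converting: 32230 s ÷ 3600 s/hour = 8.95 hours.

t = 8.95 hours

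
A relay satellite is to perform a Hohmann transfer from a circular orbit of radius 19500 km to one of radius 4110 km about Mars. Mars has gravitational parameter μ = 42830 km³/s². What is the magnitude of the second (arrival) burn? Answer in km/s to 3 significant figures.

Δv₂ = 0.921 km/s

The Hohmann ellipse has a_t = (r₁ + r₂)/2 = 11805 km.
On the circular orbit at r = 4110 km, v_c = √(μ/r) = 3.2281 km/s.
Vis-viva on the transfer ellipse at r = 4110 km gives v_t = √[μ(2/r − 1/a_t)] = 4.1489 km/s.
Δv₂ = |v_t − v_c| = |4.1489 − 3.2281| = 0.9208 km/s.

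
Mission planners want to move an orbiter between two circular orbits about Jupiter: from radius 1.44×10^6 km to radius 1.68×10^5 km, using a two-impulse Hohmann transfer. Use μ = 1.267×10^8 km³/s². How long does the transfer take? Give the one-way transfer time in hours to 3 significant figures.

t = 55.9 hours

The Hohmann ellipse has a_t = (r₁ + r₂)/2 = 8.040×10^5 km.
By Kepler's third law the transfer-orbit period is T = 2π√(a_t³/μ), so t = T/2 = 2.012×10^5 s.
Converting: 2.012×10^5 s ÷ 3600 s/hour = 55.9 hours.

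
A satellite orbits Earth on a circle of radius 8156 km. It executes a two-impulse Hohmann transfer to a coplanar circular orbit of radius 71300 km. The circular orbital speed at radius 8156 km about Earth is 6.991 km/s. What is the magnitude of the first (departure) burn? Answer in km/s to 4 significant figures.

Δv₁ = 2.375 km/s

From the circular-orbit relation v² = μ/r at r = 8156 km: μ = v²r = (6.991)² × 8156 = 3.98617×10^5 km³/s².
Semi-major axis of the transfer orbit: a_t = (8156 + 71300)/2 = 39728 km.
On the circular orbit at r = 8156 km, v_c = √(μ/r) = 6.991 km/s.
Transfer-orbit speed at the same r (vis-viva, a = a_t): v_t = √[μ(2/r − 1/a_t)] = 9.366 km/s.
Δv₁ = |v_t − v_c| = |9.366 − 6.991| = 2.375 km/s.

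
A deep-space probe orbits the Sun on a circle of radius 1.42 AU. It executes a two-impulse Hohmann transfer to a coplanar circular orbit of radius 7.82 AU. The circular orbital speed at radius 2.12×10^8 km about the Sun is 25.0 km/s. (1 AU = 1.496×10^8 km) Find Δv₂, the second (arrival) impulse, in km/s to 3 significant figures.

From the circular-orbit relation v² = μ/r at r = 2.12×10^8 km: μ = v²r = (25.0)² × 2.12×10^8 = 1.32500×10^11 km³/s².
In km: r₁ = 1.42 × 1.496×10^8 = 2.12432×10^8 km; r₂ = 7.82 × 1.496×10^8 = 1.169872×10^9 km.
The Hohmann ellipse has a_t = (r₁ + r₂)/2 = 6.91152×10^8 km.
Circular speed at r = 1.169872×10^9 km: v_c = √(μ/r) = 10.642 km/s.
Vis-viva on the transfer ellipse at r = 1.169872×10^9 km gives v_t = √[μ(2/r − 1/a_t)] = 5.9001 km/s.
Δv₂ = |v_t − v_c| = |5.9001 − 10.642| = 4.742 km/s.

Δv₂ = 4.74 km/s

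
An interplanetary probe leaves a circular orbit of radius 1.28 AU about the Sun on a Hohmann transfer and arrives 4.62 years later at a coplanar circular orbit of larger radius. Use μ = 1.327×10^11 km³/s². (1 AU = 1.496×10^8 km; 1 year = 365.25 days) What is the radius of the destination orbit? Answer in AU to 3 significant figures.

r₂ = 7.53 AU

In km: r₁ = 1.28 × 1.496×10^8 = 1.91488×10^8 km.
Transfer time t = 4.62 years × 365.25 × 86400 s = 1.45796112×10^8 s, and t = π√(a_t³/μ).
So a_t = (μ t²/π²)^(1/3) = (1.327×10^11 × (1.45796112×10^8)² / π²)^(1/3) = 6.5870×10^8 km.
Since a_t = (r₁ + r₂)/2, r₂ = 2a_t − r₁ = 2×6.5870×10^8 − 1.91488×10^8 = 1.125912×10^9 km.
In AU: r₂ = 1.125912×10^9 / 1.496×10^8 = 7.53 AU.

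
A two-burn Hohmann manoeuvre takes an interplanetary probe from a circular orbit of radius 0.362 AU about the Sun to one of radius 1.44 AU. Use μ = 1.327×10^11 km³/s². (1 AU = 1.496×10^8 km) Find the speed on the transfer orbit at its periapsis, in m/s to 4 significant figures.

In km: r₁ = 0.362 × 1.496×10^8 = 5.41552×10^7 km; r₂ = 1.44 × 1.496×10^8 = 2.15424×10^8 km.
Semi-major axis of the transfer orbit: a_t = (5.41552×10^7 + 2.15424×10^8)/2 = 1.347896×10^8 km.
At periapsis, r = 5.41552×10^7 km.
From the vis-viva equation, v = √[μ(2/r − 1/a_t)] = 62.58 km/s.

v = 62580 m/s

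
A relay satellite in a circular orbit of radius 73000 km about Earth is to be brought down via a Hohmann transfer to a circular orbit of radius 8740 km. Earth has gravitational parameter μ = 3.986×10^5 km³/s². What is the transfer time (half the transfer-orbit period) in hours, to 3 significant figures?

Semi-major axis of the transfer orbit: a_t = (73000 + 8740)/2 = 40870 km.
Half the transfer-orbit period gives t = π√(a_t³/μ) = 41110 s.
Converting: 41110 s ÷ 3600 s/hour = 11.4 hours.

t = 11.4 hours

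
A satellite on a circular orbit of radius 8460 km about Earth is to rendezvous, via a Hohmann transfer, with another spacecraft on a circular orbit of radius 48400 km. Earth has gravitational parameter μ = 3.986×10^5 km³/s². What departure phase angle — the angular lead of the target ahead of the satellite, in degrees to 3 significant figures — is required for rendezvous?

Semi-major axis of the transfer orbit: a_t = (8460 + 48400)/2 = 28430 km.
Transfer time t = π√(a_t³/μ) = 23853 s.
The target's mean motion on its circular orbit is ω₂ = √(μ/r₂³) = 5.9293×10^-5 rad/s.
Angle swept by the target during transfer: ω₂·t = 1.4143 rad = 81.03°.
The satellite traverses 180° on the transfer ellipse, so the target must lead by 180° − 81.03° = 99.0°.

φ = 99.0°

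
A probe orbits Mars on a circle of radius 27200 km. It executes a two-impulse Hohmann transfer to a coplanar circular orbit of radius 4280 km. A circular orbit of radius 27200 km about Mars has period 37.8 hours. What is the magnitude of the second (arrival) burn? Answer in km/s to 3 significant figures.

From Kepler's third law T² = 4π²r³/μ at r = 27200 km, T = 37.8 hours = 37.8 × 3600 s = 1.3608×10^5 s: μ = 4π²r³/T² = 42902.0 km³/s².
The Hohmann ellipse has a_t = (r₁ + r₂)/2 = 15740 km.
Circular speed at r = 4280 km: v_c = √(μ/r) = 3.16604 km/s.
Transfer-orbit speed at the same r (vis-viva, a = a_t): v_t = √[μ(2/r − 1/a_t)] = 4.16197 km/s.
Δv₂ = |v_t − v_c| = |4.16197 − 3.16604| = 0.9959 km/s.

Δv₂ = 0.996 km/s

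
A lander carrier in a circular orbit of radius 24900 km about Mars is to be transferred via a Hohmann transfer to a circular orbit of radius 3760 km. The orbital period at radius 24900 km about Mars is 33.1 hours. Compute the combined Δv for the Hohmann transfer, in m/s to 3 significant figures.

From Kepler's third law T² = 4π²r³/μ at r = 24900 km, T = 33.1 hours = 33.1 × 3600 s = 1.1916×10^5 s: μ = 4π²r³/T² = 42923.7 km³/s².
The Hohmann ellipse has a_t = (r₁ + r₂)/2 = 14330 km.
At r₁ the circular-orbit speed is v₁ = √(μ/r₁) = 1.31295 km/s.
Transfer-orbit speed at r₁ (vis-viva): v_a = √[μ(2/r₁ − 1/a_t)] = 0.672542 km/s.
First burn Δv₁ = |v_a − v₁| = 0.6404 km/s.
At r₂, v₂ = √(μ/r₂) = 3.379 km/s.
Transfer-orbit speed at r₂: v_p = √[μ(2/r₂ − 1/a_t)] = 4.454 km/s.
Second burn Δv₂ = |v₂ − v_p| = 1.075 km/s.
Total Δv = Δv₁ + Δv₂ = 1.715 km/s.

Δv = 1720 m/s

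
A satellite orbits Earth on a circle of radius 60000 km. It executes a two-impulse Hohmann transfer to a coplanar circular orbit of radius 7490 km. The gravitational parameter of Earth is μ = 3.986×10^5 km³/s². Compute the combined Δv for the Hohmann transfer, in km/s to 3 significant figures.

The Hohmann ellipse has a_t = (r₁ + r₂)/2 = 33745 km.
At r₁ the circular-orbit speed is v₁ = √(μ/r₁) = 2.5775 km/s.
Transfer-orbit speed at r₁ (vis-viva): v_a = √[μ(2/r₁ − 1/a_t)] = 1.2143 km/s.
First burn Δv₁ = |v_a − v₁| = 1.3632 km/s.
Circular speed at r₂: v₂ = √(μ/r₂) = 7.2950 km/s.
Transfer-orbit speed at r₂: v_p = √[μ(2/r₂ − 1/a_t)] = 9.7274 km/s.
Second burn Δv₂ = |v₂ − v_p| = 2.4324 km/s.
Δv = Δv₁ + Δv₂ = 1.3632 + 2.4324 = 3.796 km/s.

Δv = 3.80 km/s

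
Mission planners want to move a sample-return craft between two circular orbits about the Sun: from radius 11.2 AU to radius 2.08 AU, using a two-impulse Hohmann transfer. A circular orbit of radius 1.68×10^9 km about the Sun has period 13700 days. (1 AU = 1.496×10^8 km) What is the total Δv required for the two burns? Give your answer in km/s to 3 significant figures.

From Kepler's third law T² = 4π²r³/μ at r = 1.68×10^9 km, T = 13700 days = 13700 × 86400 s = 1.18368×10^9 s: μ = 4π²r³/T² = 1.33604×10^11 km³/s².
In km: r₁ = 11.2 × 1.496×10^8 = 1.67552×10^9 km; r₂ = 2.08 × 1.496×10^8 = 3.11168×10^8 km.
The Hohmann ellipse has a_t = (r₁ + r₂)/2 = 9.93344×10^8 km.
At r₁ the circular-orbit speed is v₁ = √(μ/r₁) = 8.930 km/s.
On the transfer ellipse at r₁, v² = μ(2/r − 1/a) gives v_a = √[μ(2/r₁ − 1/a_t)] = 4.998 km/s.
First burn Δv₁ = |v_a − v₁| = 3.932 km/s.
At r₂, v₂ = √(μ/r₂) = 20.72 km/s.
Transfer-orbit speed at r₂: v_p = √[μ(2/r₂ − 1/a_t)] = 26.91 km/s.
Second burn Δv₂ = |v₂ − v_p| = 6.190 km/s.
Δv = Δv₁ + Δv₂ = 3.932 + 6.190 = 10.12 km/s.

Δv = 10.1 km/s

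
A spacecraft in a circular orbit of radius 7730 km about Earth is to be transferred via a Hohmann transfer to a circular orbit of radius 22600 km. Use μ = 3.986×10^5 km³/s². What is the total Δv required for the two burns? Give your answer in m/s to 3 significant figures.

Δv = 2790 m/s

Transfer-ellipse semi-major axis a_t = (r₁ + r₂)/2 = (7730 + 22600)/2 = 15165 km.
Circular speed at r₁: v₁ = √(μ/r₁) = √(3.986×10^5/7730) = 7.1809 km/s.
Transfer-orbit speed at r₁ (vis-viva): v_p = √[μ(2/r₁ − 1/a_t)] = 8.7662 km/s.
First burn Δv₁ = |v_p − v₁| = 1.5853 km/s.
At r₂, v₂ = √(μ/r₂) = 4.1997 km/s.
Transfer-orbit speed at r₂: v_a = √[μ(2/r₂ − 1/a_t)] = 2.9984 km/s.
Second burn Δv₂ = |v₂ − v_a| = 1.2013 km/s.
Total Δv = Δv₁ + Δv₂ = 2.787 km/s.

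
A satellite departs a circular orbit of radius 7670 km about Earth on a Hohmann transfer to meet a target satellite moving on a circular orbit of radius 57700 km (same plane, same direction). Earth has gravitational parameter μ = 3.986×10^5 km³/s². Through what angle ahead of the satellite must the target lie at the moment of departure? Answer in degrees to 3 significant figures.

Transfer-ellipse semi-major axis a_t = (r₁ + r₂)/2 = (7670 + 57700)/2 = 32685 km.
The half-period of the transfer ellipse is t = π√(a_t³/μ) = 29404 s.
The target's mean motion on its circular orbit is ω₂ = √(μ/r₂³) = 4.5552×10^-5 rad/s.
Angle swept by the target during transfer: ω₂·t = 1.3394 rad = 76.74°.
Arrival is 180° from departure on the ellipse, so φ = 180° − 76.74° = 103°.

φ = 103°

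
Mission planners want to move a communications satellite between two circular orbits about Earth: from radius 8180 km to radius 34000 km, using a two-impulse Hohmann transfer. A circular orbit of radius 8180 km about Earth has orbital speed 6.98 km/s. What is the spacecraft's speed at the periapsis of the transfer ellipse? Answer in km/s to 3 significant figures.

From the circular-orbit relation v² = μ/r at r = 8180 km: μ = v²r = (6.98)² × 8180 = 3.98533×10^5 km³/s².
Transfer-ellipse semi-major axis a_t = (r₁ + r₂)/2 = (8180 + 34000)/2 = 21090 km.
At periapsis, r = 8180 km.
Vis-viva: v = √[μ(2/r − 1/a_t)] = √[3.98533×10^5 × (2/8180 − 1/21090)] = 8.863 km/s.

v = 8.86 km/s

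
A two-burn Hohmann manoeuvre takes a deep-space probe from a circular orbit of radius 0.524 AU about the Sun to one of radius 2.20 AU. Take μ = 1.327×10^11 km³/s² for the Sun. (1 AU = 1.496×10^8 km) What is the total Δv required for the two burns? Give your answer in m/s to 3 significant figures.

Δv = 18800 m/s

In km: r₁ = 0.524 × 1.496×10^8 = 7.83904×10^7 km; r₂ = 2.20 × 1.496×10^8 = 3.2912×10^8 km.
Semi-major axis of the transfer orbit: a_t = (7.83904×10^7 + 3.2912×10^8)/2 = 2.037552×10^8 km.
At r₁ the circular-orbit speed is v₁ = √(μ/r₁) = 41.144 km/s.
On the transfer ellipse at r₁, vis-viva gives v_p = √[μ(2/r₁ − 1/a_t)] = 52.291 km/s.
First burn Δv₁ = |v_p − v₁| = 11.147 km/s.
At r₂, v₂ = √(μ/r₂) = 20.080 km/s.
Transfer-orbit speed at r₂: v_a = √[μ(2/r₂ − 1/a_t)] = 12.455 km/s.
Second burn Δv₂ = |v₂ − v_a| = 7.6250 km/s.
Total Δv = Δv₁ + Δv₂ = 18.77 km/s.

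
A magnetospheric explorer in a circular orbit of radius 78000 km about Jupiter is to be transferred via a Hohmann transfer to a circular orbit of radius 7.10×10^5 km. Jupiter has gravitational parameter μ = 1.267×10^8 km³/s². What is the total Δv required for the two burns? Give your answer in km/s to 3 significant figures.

Δv = 21.2 km/s

The Hohmann ellipse has a_t = (r₁ + r₂)/2 = 3.940×10^5 km.
Circular speed at r₁: v₁ = √(μ/r₁) = √(1.267×10^8/78000) = 40.30 km/s.
Transfer-orbit speed at r₁ (vis-viva): v_p = √[μ(2/r₁ − 1/a_t)] = 54.10 km/s.
First burn Δv₁ = |v_p − v₁| = 13.800 km/s.
At r₂, v₂ = √(μ/r₂) = 13.3585 km/s.
Transfer-orbit speed at r₂: v_a = √[μ(2/r₂ − 1/a_t)] = 5.94372 km/s.
Second burn Δv₂ = |v₂ − v_a| = 7.4148 km/s.
Δv = Δv₁ + Δv₂ = 13.800 + 7.4148 = 21.21 km/s.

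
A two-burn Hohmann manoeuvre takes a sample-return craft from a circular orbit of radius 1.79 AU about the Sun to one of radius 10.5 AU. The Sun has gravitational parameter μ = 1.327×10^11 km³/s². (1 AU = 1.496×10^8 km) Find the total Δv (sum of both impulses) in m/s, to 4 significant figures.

In km: r₁ = 1.79 × 1.496×10^8 = 2.67784×10^8 km; r₂ = 10.5 × 1.496×10^8 = 1.5708×10^9 km.
Semi-major axis of the transfer orbit: a_t = (2.67784×10^8 + 1.5708×10^9)/2 = 9.19292×10^8 km.
Circular speed at r₁: v₁ = √(μ/r₁) = √(1.327×10^11/2.67784×10^8) = 22.261 km/s.
Transfer-orbit speed at r₁ (v² = μ(2/r − 1/a)): v_p = √[μ(2/r₁ − 1/a_t)] = 29.099 km/s.
First burn Δv₁ = |v_p − v₁| = 6.838 km/s.
Circular speed at r₂: v₂ = √(μ/r₂) = 9.1913 km/s.
Transfer-orbit speed at r₂: v_a = √[μ(2/r₂ − 1/a_t)] = 4.9607 km/s.
Second burn Δv₂ = |v₂ − v_a| = 4.231 km/s.
Δv = Δv₁ + Δv₂ = 6.838 + 4.231 = 11.07 km/s.

Δv = 11070 m/s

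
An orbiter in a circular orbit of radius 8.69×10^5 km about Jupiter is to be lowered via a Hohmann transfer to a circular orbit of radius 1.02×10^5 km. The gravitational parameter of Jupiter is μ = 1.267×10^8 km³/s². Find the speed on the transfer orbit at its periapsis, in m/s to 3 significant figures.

Semi-major axis of the transfer orbit: a_t = (8.690×10^5 + 1.020×10^5)/2 = 4.855×10^5 km.
At periapsis, r = 1.020×10^5 km.
Applying v² = μ(2/r − 1/a_t): v = 47.15 km/s.

v = 47200 m/s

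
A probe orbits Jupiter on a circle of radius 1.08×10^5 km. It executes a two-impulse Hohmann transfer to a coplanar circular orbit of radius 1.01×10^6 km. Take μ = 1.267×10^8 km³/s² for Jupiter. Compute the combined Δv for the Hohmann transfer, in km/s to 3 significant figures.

The Hohmann ellipse has a_t = (r₁ + r₂)/2 = 5.590×10^5 km.
Circular speed at r₁: v₁ = √(μ/r₁) = √(1.267×10^8/1.080×10^5) = 34.25 km/s.
Transfer-orbit speed at r₁ (v² = μ(2/r − 1/a)): v_p = √[μ(2/r₁ − 1/a_t)] = 46.04 km/s.
First burn Δv₁ = |v_p − v₁| = 11.79 km/s.
At r₂, v₂ = √(μ/r₂) = 11.20 km/s.
Transfer-orbit speed at r₂: v_a = √[μ(2/r₂ − 1/a_t)] = 4.923 km/s.
Second burn Δv₂ = |v₂ − v_a| = 6.277 km/s.
Δv = Δv₁ + Δv₂ = 11.79 + 6.277 = 18.07 km/s.

Δv = 18.1 km/s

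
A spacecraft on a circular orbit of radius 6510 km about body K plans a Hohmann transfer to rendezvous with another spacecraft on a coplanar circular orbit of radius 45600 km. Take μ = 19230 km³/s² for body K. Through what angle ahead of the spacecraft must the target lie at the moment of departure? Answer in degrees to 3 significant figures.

The Hohmann ellipse has a_t = (r₁ + r₂)/2 = 26055 km.
Transfer time t = π√(a_t³/μ) = 95279 s.
The target's mean motion on its circular orbit is ω₂ = √(μ/r₂³) = 1.4241×10^-5 rad/s.
Angle swept by the target during transfer: ω₂·t = 1.3569 rad = 77.74°.
Arrival is 180° from departure on the ellipse, so φ = 180° − 77.74° = 102°.

φ = 102°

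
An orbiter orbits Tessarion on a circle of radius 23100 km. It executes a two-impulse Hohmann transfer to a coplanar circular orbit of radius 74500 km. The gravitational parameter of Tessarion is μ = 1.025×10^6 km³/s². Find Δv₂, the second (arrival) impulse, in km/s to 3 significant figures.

Semi-major axis of the transfer orbit: a_t = (23100 + 74500)/2 = 48800 km.
On the circular orbit at r = 74500 km, v_c = √(μ/r) = 3.709 km/s.
Vis-viva on the transfer ellipse at r = 74500 km gives v_t = √[μ(2/r − 1/a_t)] = 2.552 km/s.
Δv₂ = |v_t − v_c| = |2.552 − 3.709| = 1.157 km/s.

Δv₂ = 1.16 km/s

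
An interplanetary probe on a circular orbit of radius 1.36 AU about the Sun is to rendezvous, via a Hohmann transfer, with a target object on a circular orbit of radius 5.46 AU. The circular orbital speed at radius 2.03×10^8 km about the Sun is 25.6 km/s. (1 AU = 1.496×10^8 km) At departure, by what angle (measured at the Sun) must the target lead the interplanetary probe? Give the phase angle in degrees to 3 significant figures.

φ = 91.2°

From the circular-orbit relation v² = μ/r at r = 2.03×10^8 km: μ = v²r = (25.6)² × 2.03×10^8 = 1.33038×10^11 km³/s².
In km: r₁ = 1.36 × 1.496×10^8 = 2.03456×10^8 km; r₂ = 5.46 × 1.496×10^8 = 8.16816×10^8 km.
Transfer-ellipse semi-major axis a_t = (r₁ + r₂)/2 = (2.03456×10^8 + 8.16816×10^8)/2 = 5.10136×10^8 km.
Transfer time t = π√(a_t³/μ) = 9.92409×10^7 s.
Target angular speed ω₂ = √(μ/r₂³) = 1.56243×10^-8 rad/s.
Angle swept by the target during transfer: ω₂·t = 1.5506 rad = 88.84°.
The interplanetary probe traverses 180° on the transfer ellipse, so the target must lead by 180° − 88.84° = 91.2°.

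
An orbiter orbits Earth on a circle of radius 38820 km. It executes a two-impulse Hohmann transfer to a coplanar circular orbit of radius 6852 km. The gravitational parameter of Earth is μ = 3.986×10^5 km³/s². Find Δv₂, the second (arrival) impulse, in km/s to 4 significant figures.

Transfer-ellipse semi-major axis a_t = (r₁ + r₂)/2 = (38820 + 6852)/2 = 22836 km.
Circular speed at r = 6852 km: v_c = √(μ/r) = 7.627 km/s.
Vis-viva on the transfer ellipse at r = 6852 km gives v_t = √[μ(2/r − 1/a_t)] = 9.944 km/s.
Δv₂ = |v_t − v_c| = |9.944 − 7.627| = 2.317 km/s.

Δv₂ = 2.317 km/s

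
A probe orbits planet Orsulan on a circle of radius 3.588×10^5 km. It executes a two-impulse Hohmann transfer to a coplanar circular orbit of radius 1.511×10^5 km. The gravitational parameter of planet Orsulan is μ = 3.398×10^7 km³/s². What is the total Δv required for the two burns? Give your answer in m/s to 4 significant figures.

The Hohmann ellipse has a_t = (r₁ + r₂)/2 = 2.5495×10^5 km.
Circular speed at r₁: v₁ = √(μ/r₁) = √(3.398×10^7/3.588×10^5) = 9.732 km/s.
Transfer-orbit speed at r₁ (vis-viva equation): v_a = √[μ(2/r₁ − 1/a_t)] = 7.492 km/s.
First burn Δv₁ = |v_a − v₁| = 2.240 km/s.
Circular speed at r₂: v₂ = √(μ/r₂) = 14.996 km/s.
Transfer-orbit speed at r₂: v_p = √[μ(2/r₂ − 1/a_t)] = 17.790 km/s.
Second burn Δv₂ = |v₂ − v_p| = 2.794 km/s.
Total Δv = Δv₁ + Δv₂ = 5.034 km/s.

Δv = 5034 m/s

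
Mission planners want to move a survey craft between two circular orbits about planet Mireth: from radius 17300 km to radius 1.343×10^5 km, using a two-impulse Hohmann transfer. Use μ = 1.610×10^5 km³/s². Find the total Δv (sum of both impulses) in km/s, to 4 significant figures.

Semi-major axis of the transfer orbit: a_t = (17300 + 1.343×10^5)/2 = 75800 km.
At r₁ the circular-orbit speed is v₁ = √(μ/r₁) = 3.051 km/s.
Transfer-orbit speed at r₁ (v² = μ(2/r − 1/a)): v_p = √[μ(2/r₁ − 1/a_t)] = 4.061 km/s.
First burn Δv₁ = |v_p − v₁| = 1.010 km/s.
At r₂, v₂ = √(μ/r₂) = 1.0949 km/s.
Transfer-orbit speed at r₂: v_a = √[μ(2/r₂ − 1/a_t)] = 0.52307 km/s.
Second burn Δv₂ = |v₂ − v_a| = 0.5718 km/s.
Total Δv = Δv₁ + Δv₂ = 1.582 km/s.

Δv = 1.582 km/s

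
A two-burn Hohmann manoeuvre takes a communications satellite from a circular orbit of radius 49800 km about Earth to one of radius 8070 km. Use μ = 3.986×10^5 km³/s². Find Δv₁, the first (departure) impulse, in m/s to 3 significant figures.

Transfer-ellipse semi-major axis a_t = (r₁ + r₂)/2 = (49800 + 8070)/2 = 28935 km.
Circular speed at r = 49800 km: v_c = √(μ/r) = 2.829 km/s.
Transfer-orbit speed at the same r (vis-viva, a = a_t): v_t = √[μ(2/r − 1/a_t)] = 1.494 km/s.
Δv₁ = |v_t − v_c| = |1.494 − 2.829| = 1.335 km/s.

Δv₁ = 1340 m/s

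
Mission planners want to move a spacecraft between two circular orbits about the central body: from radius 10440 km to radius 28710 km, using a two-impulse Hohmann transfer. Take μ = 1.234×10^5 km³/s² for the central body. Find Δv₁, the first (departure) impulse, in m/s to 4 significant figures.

The Hohmann ellipse has a_t = (r₁ + r₂)/2 = 19575 km.
Circular speed at r = 10440 km: v_c = √(μ/r) = 3.4380 km/s.
Vis-viva on the transfer ellipse at r = 10440 km gives v_t = √[μ(2/r − 1/a_t)] = 4.1636 km/s.
Δv₁ = |v_t − v_c| = |4.1636 − 3.4380| = 0.7256 km/s.

Δv₁ = 725.6 m/s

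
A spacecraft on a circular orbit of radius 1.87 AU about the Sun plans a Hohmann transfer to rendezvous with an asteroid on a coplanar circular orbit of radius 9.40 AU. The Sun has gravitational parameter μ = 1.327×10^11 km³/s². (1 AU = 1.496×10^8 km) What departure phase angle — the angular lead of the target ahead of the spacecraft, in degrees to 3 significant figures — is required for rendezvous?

φ = 96.5°

In km: r₁ = 1.87 × 1.496×10^8 = 2.79752×10^8 km; r₂ = 9.40 × 1.496×10^8 = 1.40624×10^9 km.
Transfer-ellipse semi-major axis a_t = (r₁ + r₂)/2 = (2.79752×10^8 + 1.40624×10^9)/2 = 8.42996×10^8 km.
Transfer time t = π√(a_t³/μ) = 2.11083×10^8 s.
The target's mean motion on its circular orbit is ω₂ = √(μ/r₂³) = 6.90790×10^-9 rad/s.
Angle swept by the target during transfer: ω₂·t = 1.45814 rad = 83.545°.
Arrival is 180° from departure on the ellipse, so φ = 180° − 83.545° = 96.5°.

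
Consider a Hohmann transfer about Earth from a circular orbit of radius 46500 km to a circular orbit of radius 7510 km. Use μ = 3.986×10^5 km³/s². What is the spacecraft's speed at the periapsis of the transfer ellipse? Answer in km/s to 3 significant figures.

v = 9.56 km/s

Transfer-ellipse semi-major axis a_t = (r₁ + r₂)/2 = (46500 + 7510)/2 = 27005 km.
At periapsis, r = 7510 km.
Vis-viva: v = √[μ(2/r − 1/a_t)] = √[3.986×10^5 × (2/7510 − 1/27005)] = 9.560 km/s.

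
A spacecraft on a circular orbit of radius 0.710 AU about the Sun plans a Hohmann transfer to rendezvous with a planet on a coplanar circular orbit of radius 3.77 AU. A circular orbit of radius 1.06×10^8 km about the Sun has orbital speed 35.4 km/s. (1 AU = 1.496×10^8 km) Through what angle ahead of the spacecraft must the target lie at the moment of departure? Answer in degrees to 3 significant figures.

φ = 97.6°

From the circular-orbit relation v² = μ/r at r = 1.06×10^8 km: μ = v²r = (35.4)² × 1.06×10^8 = 1.32835×10^11 km³/s².
In km: r₁ = 0.710 × 1.496×10^8 = 1.06216×10^8 km; r₂ = 3.77 × 1.496×10^8 = 5.63992×10^8 km.
Semi-major axis of the transfer orbit: a_t = (1.06216×10^8 + 5.63992×10^8)/2 = 3.35104×10^8 km.
Transfer time t = π√(a_t³/μ) = 5.2877×10^7 s.
Target angular speed ω₂ = √(μ/r₂³) = 2.7211×10^-8 rad/s.
Angle swept by the target during transfer: ω₂·t = 1.4388 rad = 82.44°.
The spacecraft traverses 180° on the transfer ellipse, so the target must lead by 180° − 82.44° = 97.6°.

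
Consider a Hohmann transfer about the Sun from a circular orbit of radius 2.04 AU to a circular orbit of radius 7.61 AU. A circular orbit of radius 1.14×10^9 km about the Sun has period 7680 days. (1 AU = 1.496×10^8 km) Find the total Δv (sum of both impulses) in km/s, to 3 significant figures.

From Kepler's third law T² = 4π²r³/μ at r = 1.14×10^9 km, T = 7680 days = 7680 × 86400 s = 6.63552×10^8 s: μ = 4π²r³/T² = 1.32839×10^11 km³/s².
In km: r₁ = 2.04 × 1.496×10^8 = 3.05184×10^8 km; r₂ = 7.61 × 1.496×10^8 = 1.138456×10^9 km.
Semi-major axis of the transfer orbit: a_t = (3.05184×10^8 + 1.138456×10^9)/2 = 7.2182×10^8 km.
At r₁ the circular-orbit speed is v₁ = √(μ/r₁) = 20.863 km/s.
Transfer-orbit speed at r₁ (v² = μ(2/r − 1/a)): v_p = √[μ(2/r₁ − 1/a_t)] = 26.201 km/s.
First burn Δv₁ = |v_p − v₁| = 5.338 km/s.
At r₂, v₂ = √(μ/r₂) = 10.802 km/s.
Transfer-orbit speed at r₂: v_a = √[μ(2/r₂ − 1/a_t)] = 7.0238 km/s.
Second burn Δv₂ = |v₂ − v_a| = 3.778 km/s.
Total Δv = Δv₁ + Δv₂ = 9.116 km/s.

Δv = 9.12 km/s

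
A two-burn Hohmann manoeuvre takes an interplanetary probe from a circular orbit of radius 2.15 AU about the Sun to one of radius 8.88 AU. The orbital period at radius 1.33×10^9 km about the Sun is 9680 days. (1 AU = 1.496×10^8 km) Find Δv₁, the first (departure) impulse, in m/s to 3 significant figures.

Δv₁ = 5460 m/s

From Kepler's third law T² = 4π²r³/μ at r = 1.33×10^9 km, T = 9680 days = 9680 × 86400 s = 8.36352×10^8 s: μ = 4π²r³/T² = 1.32781×10^11 km³/s².
In km: r₁ = 2.15 × 1.496×10^8 = 3.2164×10^8 km; r₂ = 8.88 × 1.496×10^8 = 1.328448×10^9 km.
Transfer-ellipse semi-major axis a_t = (r₁ + r₂)/2 = (3.2164×10^8 + 1.328448×10^9)/2 = 8.25044×10^8 km.
Circular speed at r = 3.2164×10^8 km: v_c = √(μ/r) = 20.318 km/s.
Transfer-orbit speed at the same r (vis-viva, a = a_t): v_t = √[μ(2/r − 1/a_t)] = 25.782 km/s.
Δv₁ = |v_t − v_c| = |25.782 − 20.318| = 5.464 km/s.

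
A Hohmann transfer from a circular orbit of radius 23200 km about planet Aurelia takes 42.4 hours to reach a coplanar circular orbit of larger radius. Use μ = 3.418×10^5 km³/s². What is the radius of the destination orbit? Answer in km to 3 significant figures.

r₂ = 1.63×10^5 km

Transfer time t = 42.4 hours = 1.5264×10^5 s, and t = π√(a_t³/μ).
So a_t = (μ t²/π²)^(1/3) = (3.418×10^5 × (1.5264×10^5)² / π²)^(1/3) = 93097 km.
Since a_t = (r₁ + r₂)/2, r₂ = 2a_t − r₁ = 2×93097 − 23200 = 1.62994×10^5 km.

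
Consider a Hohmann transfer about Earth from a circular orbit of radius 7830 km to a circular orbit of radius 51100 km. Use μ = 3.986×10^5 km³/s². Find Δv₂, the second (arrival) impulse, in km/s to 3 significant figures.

Semi-major axis of the transfer orbit: a_t = (7830 + 51100)/2 = 29465 km.
On the circular orbit at r = 51100 km, v_c = √(μ/r) = 2.793 km/s.
Transfer-orbit speed at the same r (vis-viva, a = a_t): v_t = √[μ(2/r − 1/a_t)] = 1.440 km/s.
Δv₂ = |v_t − v_c| = |1.440 − 2.793| = 1.353 km/s.

Δv₂ = 1.35 km/s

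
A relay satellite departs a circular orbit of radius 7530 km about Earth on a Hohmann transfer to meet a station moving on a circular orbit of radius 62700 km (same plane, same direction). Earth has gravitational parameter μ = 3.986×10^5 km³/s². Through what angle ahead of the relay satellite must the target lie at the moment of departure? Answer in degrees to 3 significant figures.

φ = 105°

The Hohmann ellipse has a_t = (r₁ + r₂)/2 = 35115 km.
Transfer time t = π√(a_t³/μ) = 32743 s.
Target angular speed ω₂ = √(μ/r₂³) = 4.0213×10^-5 rad/s.
Angle swept by the target during transfer: ω₂·t = 1.3167 rad = 75.44°.
The relay satellite traverses 180° on the transfer ellipse, so the target must lead by 180° − 75.44° = 105°.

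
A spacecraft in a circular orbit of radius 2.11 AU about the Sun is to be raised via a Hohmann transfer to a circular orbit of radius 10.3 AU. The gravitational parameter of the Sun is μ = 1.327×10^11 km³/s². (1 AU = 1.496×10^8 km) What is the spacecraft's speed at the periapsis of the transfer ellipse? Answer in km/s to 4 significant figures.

v = 26.42 km/s

In km: r₁ = 2.11 × 1.496×10^8 = 3.15656×10^8 km; r₂ = 10.3 × 1.496×10^8 = 1.54088×10^9 km.
Transfer-ellipse semi-major axis a_t = (r₁ + r₂)/2 = (3.15656×10^8 + 1.54088×10^9)/2 = 9.28268×10^8 km.
At periapsis, r = 3.15656×10^8 km.
From the vis-viva equation, v = √[μ(2/r − 1/a_t)] = 26.42 km/s.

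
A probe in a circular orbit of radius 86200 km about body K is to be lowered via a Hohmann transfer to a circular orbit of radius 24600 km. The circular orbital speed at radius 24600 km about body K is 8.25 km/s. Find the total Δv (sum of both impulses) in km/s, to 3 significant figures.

From the circular-orbit relation v² = μ/r at r = 24600 km: μ = v²r = (8.25)² × 24600 = 1.67434×10^6 km³/s².
The Hohmann ellipse has a_t = (r₁ + r₂)/2 = 55400 km.
Circular speed at r₁: v₁ = √(μ/r₁) = √(1.67434×10^6/86200) = 4.407 km/s.
On the transfer ellipse at r₁, v² = μ(2/r − 1/a) gives v_a = √[μ(2/r₁ − 1/a_t)] = 2.937 km/s.
First burn Δv₁ = |v_a − v₁| = 1.470 km/s.
Circular speed at r₂: v₂ = √(μ/r₂) = 8.2500 km/s.
Transfer-orbit speed at r₂: v_p = √[μ(2/r₂ − 1/a_t)] = 10.291 km/s.
Second burn Δv₂ = |v₂ − v_p| = 2.041 km/s.
Total Δv = Δv₁ + Δv₂ = 3.511 km/s.

Δv = 3.51 km/s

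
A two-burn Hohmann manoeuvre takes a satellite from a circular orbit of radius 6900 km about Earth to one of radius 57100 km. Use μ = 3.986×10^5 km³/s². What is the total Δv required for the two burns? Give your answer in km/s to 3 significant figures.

Δv = 3.97 km/s

Transfer-ellipse semi-major axis a_t = (r₁ + r₂)/2 = (6900 + 57100)/2 = 32000 km.
Circular speed at r₁: v₁ = √(μ/r₁) = √(3.986×10^5/6900) = 7.600534 km/s.
On the transfer ellipse at r₁, v² = μ(2/r − 1/a) gives v_p = √[μ(2/r₁ − 1/a_t)] = 10.15283 km/s.
First burn Δv₁ = |v_p − v₁| = 2.55230 km/s.
At r₂, v₂ = √(μ/r₂) = 2.642108 km/s.
Transfer-orbit speed at r₂: v_a = √[μ(2/r₂ − 1/a_t)] = 1.226875 km/s.
Second burn Δv₂ = |v₂ − v_a| = 1.41523 km/s.
Total Δv = Δv₁ + Δv₂ = 3.968 km/s.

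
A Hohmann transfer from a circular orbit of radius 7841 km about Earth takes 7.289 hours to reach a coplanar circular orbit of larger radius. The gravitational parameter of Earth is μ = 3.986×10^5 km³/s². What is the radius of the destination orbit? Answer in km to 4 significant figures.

r₂ = 52750 km

Transfer time t = 7.289 hours = 26240.4 s, and t = π√(a_t³/μ).
So a_t = (μ t²/π²)^(1/3) = (3.986×10^5 × (26240.4)² / π²)^(1/3) = 30297 km.
Since a_t = (r₁ + r₂)/2, r₂ = 2a_t − r₁ = 2×30297 − 7841 = 52753 km.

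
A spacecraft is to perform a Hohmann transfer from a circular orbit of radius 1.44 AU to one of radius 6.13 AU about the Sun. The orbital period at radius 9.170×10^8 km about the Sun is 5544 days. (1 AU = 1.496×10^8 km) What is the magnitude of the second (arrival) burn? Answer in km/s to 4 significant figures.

Δv₂ = 4.609 km/s

From Kepler's third law T² = 4π²r³/μ at r = 9.170×10^8 km, T = 5544 days = 5544 × 86400 s = 4.790016×10^8 s: μ = 4π²r³/T² = 1.32676×10^11 km³/s².
In km: r₁ = 1.44 × 1.496×10^8 = 2.15424×10^8 km; r₂ = 6.13 × 1.496×10^8 = 9.17048×10^8 km.
Transfer-ellipse semi-major axis a_t = (r₁ + r₂)/2 = (2.15424×10^8 + 9.17048×10^8)/2 = 5.66236×10^8 km.
On the circular orbit at r = 9.17048×10^8 km, v_c = √(μ/r) = 12.028 km/s.
Vis-viva on the transfer ellipse at r = 9.17048×10^8 km gives v_t = √[μ(2/r − 1/a_t)] = 7.4191 km/s.
Δv₂ = |v_t − v_c| = |7.4191 − 12.028| = 4.609 km/s.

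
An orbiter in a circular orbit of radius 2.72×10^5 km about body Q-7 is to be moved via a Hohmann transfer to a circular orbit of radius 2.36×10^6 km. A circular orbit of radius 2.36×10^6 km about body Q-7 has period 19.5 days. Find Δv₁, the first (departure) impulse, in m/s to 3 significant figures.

Δv₁ = 8790 m/s

From Kepler's third law T² = 4π²r³/μ at r = 2.36×10^6 km, T = 19.5 days = 19.5 × 86400 s = 1.6848×10^6 s: μ = 4π²r³/T² = 1.82810×10^8 km³/s².
Transfer-ellipse semi-major axis a_t = (r₁ + r₂)/2 = (2.720×10^5 + 2.360×10^6)/2 = 1.316×10^6 km.
On the circular orbit at r = 2.720×10^5 km, v_c = √(μ/r) = 25.925 km/s.
Transfer-orbit speed at the same r (vis-viva, a = a_t): v_t = √[μ(2/r − 1/a_t)] = 34.717 km/s.
Δv₁ = |v_t − v_c| = |34.717 − 25.925| = 8.792 km/s.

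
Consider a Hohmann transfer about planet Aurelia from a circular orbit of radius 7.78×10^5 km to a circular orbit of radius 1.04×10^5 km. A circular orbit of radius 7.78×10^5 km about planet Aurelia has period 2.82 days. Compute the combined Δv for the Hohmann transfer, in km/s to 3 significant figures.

From Kepler's third law T² = 4π²r³/μ at r = 7.78×10^5 km, T = 2.82 days = 2.82 × 86400 s = 2.43648×10^5 s: μ = 4π²r³/T² = 3.13165×10^8 km³/s².
The Hohmann ellipse has a_t = (r₁ + r₂)/2 = 4.410×10^5 km.
Circular speed at r₁: v₁ = √(μ/r₁) = √(3.13165×10^8/7.780×10^5) = 20.06 km/s.
On the transfer ellipse at r₁, v² = μ(2/r − 1/a) gives v_a = √[μ(2/r₁ − 1/a_t)] = 9.743 km/s.
First burn Δv₁ = |v_a − v₁| = 10.32 km/s.
At r₂, v₂ = √(μ/r₂) = 54.874 km/s.
Transfer-orbit speed at r₂: v_p = √[μ(2/r₂ − 1/a_t)] = 72.885 km/s.
Second burn Δv₂ = |v₂ − v_p| = 18.01 km/s.
Total Δv = Δv₁ + Δv₂ = 28.33 km/s.

Δv = 28.3 km/s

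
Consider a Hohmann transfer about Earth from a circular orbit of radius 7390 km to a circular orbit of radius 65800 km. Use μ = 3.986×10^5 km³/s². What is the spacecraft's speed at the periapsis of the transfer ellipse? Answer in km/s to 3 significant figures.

v = 9.85 km/s

Semi-major axis of the transfer orbit: a_t = (7390 + 65800)/2 = 36595 km.
The periapsis of the transfer ellipse is at r = 7390 km.
From the vis-viva equation, v = √[μ(2/r − 1/a_t)] = 9.848 km/s.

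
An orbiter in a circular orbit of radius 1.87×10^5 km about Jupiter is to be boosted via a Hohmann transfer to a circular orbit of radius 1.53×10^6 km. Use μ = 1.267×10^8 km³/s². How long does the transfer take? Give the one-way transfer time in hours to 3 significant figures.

t = 61.7 hours

Semi-major axis of the transfer orbit: a_t = (1.870×10^5 + 1.530×10^6)/2 = 8.585×10^5 km.
Transfer time t = π√(a_t³/μ) = π√((8.585×10^5)³ / 1.267×10^8) = 2.220×10^5 s.
Converting: 2.220×10^5 s ÷ 3600 s/hour = 61.7 hours.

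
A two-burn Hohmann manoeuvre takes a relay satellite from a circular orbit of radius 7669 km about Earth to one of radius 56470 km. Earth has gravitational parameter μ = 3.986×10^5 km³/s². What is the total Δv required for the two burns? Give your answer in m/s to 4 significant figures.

Δv = 3715 m/s

The Hohmann ellipse has a_t = (r₁ + r₂)/2 = 32069.5 km.
At r₁ the circular-orbit speed is v₁ = √(μ/r₁) = 7.2094 km/s.
Transfer-orbit speed at r₁ (vis-viva equation): v_p = √[μ(2/r₁ − 1/a_t)] = 9.5667 km/s.
First burn Δv₁ = |v_p − v₁| = 2.357 km/s.
At r₂, v₂ = √(μ/r₂) = 2.657 km/s.
Transfer-orbit speed at r₂: v_a = √[μ(2/r₂ − 1/a_t)] = 1.299 km/s.
Second burn Δv₂ = |v₂ − v_a| = 1.358 km/s.
Total Δv = Δv₁ + Δv₂ = 3.715 km/s.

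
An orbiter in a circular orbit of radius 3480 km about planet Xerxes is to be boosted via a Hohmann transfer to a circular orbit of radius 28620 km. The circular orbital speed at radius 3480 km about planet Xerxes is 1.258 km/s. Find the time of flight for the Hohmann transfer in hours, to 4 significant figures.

t = 23.91 hours

From the circular-orbit relation v² = μ/r at r = 3480 km: μ = v²r = (1.258)² × 3480 = 5507.32 km³/s².
The Hohmann ellipse has a_t = (r₁ + r₂)/2 = 16050 km.
Transfer time t = π√(a_t³/μ) = π√((16050)³ / 5507.32) = 86080 s.
Converting: 86080 s ÷ 3600 s/hour = 23.91 hours.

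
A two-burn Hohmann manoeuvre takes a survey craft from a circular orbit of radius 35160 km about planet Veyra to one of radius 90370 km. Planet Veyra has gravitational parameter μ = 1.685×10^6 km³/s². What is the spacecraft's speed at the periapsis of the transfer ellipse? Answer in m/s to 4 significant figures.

The Hohmann ellipse has a_t = (r₁ + r₂)/2 = 62765 km.
The periapsis of the transfer ellipse is at r = 35160 km.
Applying v² = μ(2/r − 1/a_t): v = 8.307 km/s.

v = 8307 m/s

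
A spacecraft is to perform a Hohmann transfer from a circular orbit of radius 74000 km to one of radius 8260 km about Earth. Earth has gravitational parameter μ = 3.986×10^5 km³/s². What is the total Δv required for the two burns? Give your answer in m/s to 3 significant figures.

Δv = 3650 m/s

Semi-major axis of the transfer orbit: a_t = (74000 + 8260)/2 = 41130 km.
At r₁ the circular-orbit speed is v₁ = √(μ/r₁) = 2.321 km/s.
On the transfer ellipse at r₁, vis-viva equation gives v_a = √[μ(2/r₁ − 1/a_t)] = 1.040 km/s.
First burn Δv₁ = |v_a − v₁| = 1.281 km/s.
At r₂, v₂ = √(μ/r₂) = 6.947 km/s.
Transfer-orbit speed at r₂: v_p = √[μ(2/r₂ − 1/a_t)] = 9.318 km/s.
Second burn Δv₂ = |v₂ − v_p| = 2.371 km/s.
Δv = Δv₁ + Δv₂ = 1.281 + 2.371 = 3.652 km/s.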